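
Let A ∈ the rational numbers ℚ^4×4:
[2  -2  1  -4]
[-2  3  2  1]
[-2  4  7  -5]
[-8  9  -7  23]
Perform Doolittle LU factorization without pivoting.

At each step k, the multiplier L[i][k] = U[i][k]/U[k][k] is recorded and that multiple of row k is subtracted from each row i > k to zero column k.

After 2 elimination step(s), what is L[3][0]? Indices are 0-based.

L[3][0] = -4

Step 1: pivot at (0,0) is 2.
  row1 ← row1 − (-1)·row0  ⇒  L[1][0]=-1, U row1=(0, 1, 3, -3)
  row2 ← row2 − (-1)·row0  ⇒  L[2][0]=-1, U row2=(0, 2, 8, -9)
  row3 ← row3 − (-4)·row0  ⇒  L[3][0]=-4, U row3=(0, 1, -3, 7)
Step 2: pivot at (1,1) is 1.
  row2 ← row2 − (2)·row1  ⇒  L[2][1]=2, U row2=(0, 0, 2, -3)
  row3 ← row3 − (1)·row1  ⇒  L[3][1]=1, U row3=(0, 0, -6, 10)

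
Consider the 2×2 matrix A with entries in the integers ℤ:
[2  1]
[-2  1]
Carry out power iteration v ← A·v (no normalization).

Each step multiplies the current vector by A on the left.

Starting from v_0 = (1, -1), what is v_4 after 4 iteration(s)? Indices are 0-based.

v_4 = (-17, 11)

v_0 = (1, -1).
v_1 = A·v_0 = (1, -3).
v_2 = A·v_1 = (-1, -5).
v_3 = A·v_2 = (-7, -3).
v_4 = A·v_3 = (-17, 11).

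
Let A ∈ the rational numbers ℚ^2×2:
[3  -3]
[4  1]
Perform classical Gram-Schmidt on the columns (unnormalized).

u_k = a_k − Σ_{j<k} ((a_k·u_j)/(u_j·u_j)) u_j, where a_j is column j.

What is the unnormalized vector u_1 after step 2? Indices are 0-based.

Step 1: u_0 = a_0 = (3, 4).
Step 2: u_1 = a_1 − (-1/5)·u_0 = (-12/5, 9/5).

u_1 = (-12/5, 9/5)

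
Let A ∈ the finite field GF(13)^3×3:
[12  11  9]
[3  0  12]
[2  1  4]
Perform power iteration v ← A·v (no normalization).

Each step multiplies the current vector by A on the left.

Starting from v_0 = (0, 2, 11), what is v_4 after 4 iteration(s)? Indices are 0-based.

v_0 = (0, 2, 11).
v_1 = A·v_0 = (4, 2, 7).
v_2 = A·v_1 = (3, 5, 12).
v_3 = A·v_2 = (4, 10, 7).
v_4 = A·v_3 = (0, 5, 7).

v_4 = (0, 5, 7)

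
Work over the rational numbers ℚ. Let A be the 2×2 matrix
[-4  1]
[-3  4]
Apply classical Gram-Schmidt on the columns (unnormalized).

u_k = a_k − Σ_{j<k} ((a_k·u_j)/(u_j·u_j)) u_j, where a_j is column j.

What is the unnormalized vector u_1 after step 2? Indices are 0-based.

u_1 = (-39/25, 52/25)

Step 1: u_0 = a_0 = (-4, -3).
Step 2: u_1 = a_1 − (-16/25)·u_0 = (-39/25, 52/25).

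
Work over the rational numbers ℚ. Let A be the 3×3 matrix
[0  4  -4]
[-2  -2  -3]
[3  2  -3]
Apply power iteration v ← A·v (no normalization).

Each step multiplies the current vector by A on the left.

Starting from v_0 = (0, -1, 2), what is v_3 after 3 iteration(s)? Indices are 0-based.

v_3 = (304, -84, 220)

v_0 = (0, -1, 2).
v_1 = A·v_0 = (-12, -4, -8).
v_2 = A·v_1 = (16, 56, -20).
v_3 = A·v_2 = (304, -84, 220).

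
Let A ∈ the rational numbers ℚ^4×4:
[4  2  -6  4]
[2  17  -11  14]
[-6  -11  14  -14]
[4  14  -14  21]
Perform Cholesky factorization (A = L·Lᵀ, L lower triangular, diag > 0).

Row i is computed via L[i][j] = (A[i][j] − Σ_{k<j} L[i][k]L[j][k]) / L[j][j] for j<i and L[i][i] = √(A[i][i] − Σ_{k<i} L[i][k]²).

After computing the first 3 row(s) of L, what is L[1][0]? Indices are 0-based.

Step 1: L[0][0] = √(4) = 2.
  L[1][0] = (2) / L[0][0] = 1.
Step 2: L[1][1] = √(16) = 4.
  L[2][0] = (-6) / L[0][0] = -3.
  L[2][1] = (-8) / L[1][1] = -2.
Step 3: L[2][2] = √(1) = 1.

L[1][0] = 1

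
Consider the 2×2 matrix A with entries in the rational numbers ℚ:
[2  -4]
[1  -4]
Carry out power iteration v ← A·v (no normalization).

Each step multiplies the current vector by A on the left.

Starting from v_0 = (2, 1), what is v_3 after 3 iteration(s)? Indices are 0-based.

v_0 = (2, 1).
v_1 = A·v_0 = (0, -2).
v_2 = A·v_1 = (8, 8).
v_3 = A·v_2 = (-16, -24).

v_3 = (-16, -24)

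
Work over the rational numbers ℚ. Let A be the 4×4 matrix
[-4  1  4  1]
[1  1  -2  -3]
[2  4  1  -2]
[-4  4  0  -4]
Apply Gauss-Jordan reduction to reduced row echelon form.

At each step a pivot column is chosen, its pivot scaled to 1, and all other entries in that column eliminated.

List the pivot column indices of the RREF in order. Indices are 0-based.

step 1: normalize row 0 (÷-4) = (1, -1/4, -1, -1/4)
  row 1: subtract 1×row0 = (0, 5/4, -1, -11/4)
  row 2: subtract 2×row0 = (0, 9/2, 3, -3/2)
  row 3: subtract -4×row0 = (0, 3, -4, -5)
step 2: normalize row 1 (÷5/4) = (0, 1, -4/5, -11/5)
  row 0: subtract -1/4×row1 = (1, 0, -6/5, -4/5)
  row 2: subtract 9/2×row1 = (0, 0, 33/5, 42/5)
  row 3: subtract 3×row1 = (0, 0, -8/5, 8/5)
step 3: normalize row 2 (÷33/5) = (0, 0, 1, 14/11)
  row 0: subtract -6/5×row2 = (1, 0, 0, 8/11)
  row 1: subtract -4/5×row2 = (0, 1, 0, -13/11)
  row 3: subtract -8/5×row2 = (0, 0, 0, 40/11)
step 4: normalize row 3 (÷40/11) = (0, 0, 0, 1)
  row 0: subtract 8/11×row3 = (1, 0, 0, 0)
  row 1: subtract -13/11×row3 = (0, 1, 0, 0)
  row 2: subtract 14/11×row3 = (0, 0, 1, 0)

pivot columns: 0, 1, 2, 3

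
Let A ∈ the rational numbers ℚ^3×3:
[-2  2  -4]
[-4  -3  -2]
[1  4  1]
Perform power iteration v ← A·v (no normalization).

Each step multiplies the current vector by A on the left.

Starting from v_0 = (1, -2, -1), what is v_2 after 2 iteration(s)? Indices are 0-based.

v_0 = (1, -2, -1).
v_1 = A·v_0 = (-2, 4, -8).
v_2 = A·v_1 = (44, 12, 6).

v_2 = (44, 12, 6)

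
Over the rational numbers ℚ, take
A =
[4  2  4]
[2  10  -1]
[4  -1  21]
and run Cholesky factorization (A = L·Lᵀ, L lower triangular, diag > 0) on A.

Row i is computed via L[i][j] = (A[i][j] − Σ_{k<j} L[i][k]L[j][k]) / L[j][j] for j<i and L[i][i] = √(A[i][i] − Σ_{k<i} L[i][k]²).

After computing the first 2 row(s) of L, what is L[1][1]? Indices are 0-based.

L[1][1] = 3

Step 1: L[0][0] = √(4) = 2.
  L[1][0] = (2) / L[0][0] = 1.
Step 2: L[1][1] = √(9) = 3.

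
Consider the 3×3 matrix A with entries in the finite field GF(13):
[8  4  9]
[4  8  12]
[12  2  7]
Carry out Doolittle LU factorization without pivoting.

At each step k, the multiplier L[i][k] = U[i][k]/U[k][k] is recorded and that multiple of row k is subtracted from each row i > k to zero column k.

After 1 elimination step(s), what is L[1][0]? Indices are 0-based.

[col 0] pivot 8
  R1 -= 7*R0 → (0, 6, 1)  (L[1][0] := 7)
  R2 -= 8*R0 → (0, 9, 0)  (L[2][0] := 8)

L[1][0] = 7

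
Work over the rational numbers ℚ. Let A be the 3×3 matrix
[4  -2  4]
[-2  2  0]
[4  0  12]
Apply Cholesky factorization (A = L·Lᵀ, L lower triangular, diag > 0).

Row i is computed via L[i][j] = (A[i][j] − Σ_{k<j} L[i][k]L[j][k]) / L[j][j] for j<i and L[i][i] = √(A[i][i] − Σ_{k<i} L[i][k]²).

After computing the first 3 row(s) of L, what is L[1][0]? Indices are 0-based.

Step 1: L[0][0] = √(4) = 2.
  L[1][0] = (-2) / L[0][0] = -1.
Step 2: L[1][1] = √(1) = 1.
  L[2][0] = (4) / L[0][0] = 2.
  L[2][1] = (2) / L[1][1] = 2.
Step 3: L[2][2] = √(4) = 2.

L[1][0] = -1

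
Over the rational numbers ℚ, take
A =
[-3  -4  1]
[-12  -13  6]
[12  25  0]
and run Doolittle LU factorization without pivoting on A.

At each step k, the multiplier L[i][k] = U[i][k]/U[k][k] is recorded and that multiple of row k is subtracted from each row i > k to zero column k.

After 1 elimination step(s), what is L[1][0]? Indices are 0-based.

[col 0] pivot -3
  R1 -= 4*R0 → (0, 3, 2)  (L[1][0] := 4)
  R2 -= -4*R0 → (0, 9, 4)  (L[2][0] := -4)

L[1][0] = 4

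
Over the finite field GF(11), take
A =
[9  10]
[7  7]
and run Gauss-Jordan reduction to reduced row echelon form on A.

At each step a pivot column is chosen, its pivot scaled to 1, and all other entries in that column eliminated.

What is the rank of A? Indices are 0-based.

step 1: normalize row 0 (÷9) = (1, 6)
  row 1: subtract 7×row0 = (0, 9)
step 2: normalize row 1 (÷9) = (0, 1)
  row 0: subtract 6×row1 = (1, 0)

rank = 2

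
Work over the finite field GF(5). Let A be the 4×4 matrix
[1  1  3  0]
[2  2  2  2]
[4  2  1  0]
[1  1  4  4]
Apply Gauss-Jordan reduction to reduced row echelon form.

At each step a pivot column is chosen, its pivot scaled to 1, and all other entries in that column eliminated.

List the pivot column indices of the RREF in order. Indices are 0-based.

pivot columns: 0, 1, 2, 3

[1] R0 /= 1  ⇒  (1, 1, 3, 0)
     R1 -= 2·R0  ⇒  (0, 0, 1, 2)
     R2 -= 4·R0  ⇒  (0, 3, 4, 0)
     R3 -= 1·R0  ⇒  (0, 0, 1, 4)
[2] R1 <-> R2
[2] R1 /= 3  ⇒  (0, 1, 3, 0)
     R0 -= 1·R1  ⇒  (1, 0, 0, 0)
[3] R2 /= 1  ⇒  (0, 0, 1, 2)
     R1 -= 3·R2  ⇒  (0, 1, 0, 4)
     R3 -= 1·R2  ⇒  (0, 0, 0, 2)
[4] R3 /= 2  ⇒  (0, 0, 0, 1)
     R1 -= 4·R3  ⇒  (0, 1, 0, 0)
     R2 -= 2·R3  ⇒  (0, 0, 1, 0)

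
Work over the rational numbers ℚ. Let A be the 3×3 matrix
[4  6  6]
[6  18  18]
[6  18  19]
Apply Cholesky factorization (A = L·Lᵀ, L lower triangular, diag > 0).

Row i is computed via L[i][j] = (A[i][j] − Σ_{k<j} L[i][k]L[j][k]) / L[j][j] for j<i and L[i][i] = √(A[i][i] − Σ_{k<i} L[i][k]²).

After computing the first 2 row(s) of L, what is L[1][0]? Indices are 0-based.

Step 1: L[0][0] = √(4) = 2.
  L[1][0] = (6) / L[0][0] = 3.
Step 2: L[1][1] = √(9) = 3.

L[1][0] = 3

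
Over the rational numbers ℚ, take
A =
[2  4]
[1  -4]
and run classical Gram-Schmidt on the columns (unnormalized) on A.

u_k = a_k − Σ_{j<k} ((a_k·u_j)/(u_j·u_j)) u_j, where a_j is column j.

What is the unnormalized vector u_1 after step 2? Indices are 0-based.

Step 1: u_0 = a_0 = (2, 1).
Step 2: u_1 = a_1 − (4/5)·u_0 = (12/5, -24/5).

u_1 = (12/5, -24/5)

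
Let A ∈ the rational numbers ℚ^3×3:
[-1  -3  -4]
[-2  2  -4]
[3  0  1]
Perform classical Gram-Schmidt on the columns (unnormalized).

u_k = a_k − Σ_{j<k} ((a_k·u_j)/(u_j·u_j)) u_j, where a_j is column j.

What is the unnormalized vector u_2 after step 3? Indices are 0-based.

u_2 = (-312/181, -468/181, -416/181)

Step 1: u_0 = a_0 = (-1, -2, 3).
Step 2: u_1 = a_1 − (-1/14)·u_0 = (-43/14, 13/7, 3/14).
Step 3: u_2 = a_2 − (15/14)·u_0 − (71/181)·u_1 = (-312/181, -468/181, -416/181).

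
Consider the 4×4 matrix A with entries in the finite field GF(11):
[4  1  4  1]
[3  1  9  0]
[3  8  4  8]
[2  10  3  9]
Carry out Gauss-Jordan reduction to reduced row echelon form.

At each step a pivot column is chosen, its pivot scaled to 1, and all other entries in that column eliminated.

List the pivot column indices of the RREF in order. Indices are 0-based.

pivot columns: 0, 1, 2, 3

[1] R0 /= 4  ⇒  (1, 3, 1, 3)
     R1 -= 3·R0  ⇒  (0, 3, 6, 2)
     R2 -= 3·R0  ⇒  (0, 10, 1, 10)
     R3 -= 2·R0  ⇒  (0, 4, 1, 3)
[2] R1 /= 3  ⇒  (0, 1, 2, 8)
     R0 -= 3·R1  ⇒  (1, 0, 6, 1)
     R2 -= 10·R1  ⇒  (0, 0, 3, 7)
     R3 -= 4·R1  ⇒  (0, 0, 4, 4)
[3] R2 /= 3  ⇒  (0, 0, 1, 6)
     R0 -= 6·R2  ⇒  (1, 0, 0, 9)
     R1 -= 2·R2  ⇒  (0, 1, 0, 7)
     R3 -= 4·R2  ⇒  (0, 0, 0, 2)
[4] R3 /= 2  ⇒  (0, 0, 0, 1)
     R0 -= 9·R3  ⇒  (1, 0, 0, 0)
     R1 -= 7·R3  ⇒  (0, 1, 0, 0)
     R2 -= 6·R3  ⇒  (0, 0, 1, 0)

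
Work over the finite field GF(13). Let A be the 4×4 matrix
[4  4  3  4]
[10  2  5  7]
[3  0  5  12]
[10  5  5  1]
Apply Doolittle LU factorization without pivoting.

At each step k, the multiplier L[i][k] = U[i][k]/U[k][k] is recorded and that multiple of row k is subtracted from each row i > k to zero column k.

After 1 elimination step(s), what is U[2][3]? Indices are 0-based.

k=0: U[0][0]=4
  eliminate (1,0): mult=9, new row 1: (0, 5, 4, 10); set L[1][0]=9
  eliminate (2,0): mult=4, new row 2: (0, 10, 6, 9); set L[2][0]=4
  eliminate (3,0): mult=9, new row 3: (0, 8, 4, 4); set L[3][0]=9

U[2][3] = 9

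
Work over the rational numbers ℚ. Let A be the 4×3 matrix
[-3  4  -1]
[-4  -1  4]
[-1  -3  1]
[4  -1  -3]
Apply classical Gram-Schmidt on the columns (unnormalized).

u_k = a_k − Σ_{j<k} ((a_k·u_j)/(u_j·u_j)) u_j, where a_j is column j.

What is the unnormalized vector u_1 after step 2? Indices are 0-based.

Step 1: u_0 = a_0 = (-3, -4, -1, 4).
Step 2: u_1 = a_1 − (-3/14)·u_0 = (47/14, -13/7, -45/14, -1/7).

u_1 = (47/14, -13/7, -45/14, -1/7)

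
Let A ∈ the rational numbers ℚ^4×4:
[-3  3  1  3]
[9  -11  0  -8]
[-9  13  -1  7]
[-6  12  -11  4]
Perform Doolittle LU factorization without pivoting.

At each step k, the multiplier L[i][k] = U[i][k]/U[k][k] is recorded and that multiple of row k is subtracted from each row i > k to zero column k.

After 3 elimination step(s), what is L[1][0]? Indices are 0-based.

[col 0] pivot -3
  R1 -= -3*R0 → (0, -2, 3, 1)  (L[1][0] := -3)
  R2 -= 3*R0 → (0, 4, -4, -2)  (L[2][0] := 3)
  R3 -= 2*R0 → (0, 6, -13, -2)  (L[3][0] := 2)
[col 1] pivot -2
  R2 -= -2*R1 → (0, 0, 2, 0)  (L[2][1] := -2)
  R3 -= -3*R1 → (0, 0, -4, 1)  (L[3][1] := -3)
[col 2] pivot 2
  R3 -= -2*R2 → (0, 0, 0, 1)  (L[3][2] := -2)

L[1][0] = -3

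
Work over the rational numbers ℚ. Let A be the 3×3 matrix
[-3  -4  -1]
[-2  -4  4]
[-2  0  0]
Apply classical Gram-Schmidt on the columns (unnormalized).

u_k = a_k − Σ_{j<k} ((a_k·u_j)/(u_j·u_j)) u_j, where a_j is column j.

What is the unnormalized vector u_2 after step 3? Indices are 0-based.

Step 1: u_0 = a_0 = (-3, -2, -2).
Step 2: u_1 = a_1 − (20/17)·u_0 = (-8/17, -28/17, 40/17).
Step 3: u_2 = a_2 − (-5/17)·u_0 − (-13/18)·u_1 = (-20/9, 20/9, 10/9).

u_2 = (-20/9, 20/9, 10/9)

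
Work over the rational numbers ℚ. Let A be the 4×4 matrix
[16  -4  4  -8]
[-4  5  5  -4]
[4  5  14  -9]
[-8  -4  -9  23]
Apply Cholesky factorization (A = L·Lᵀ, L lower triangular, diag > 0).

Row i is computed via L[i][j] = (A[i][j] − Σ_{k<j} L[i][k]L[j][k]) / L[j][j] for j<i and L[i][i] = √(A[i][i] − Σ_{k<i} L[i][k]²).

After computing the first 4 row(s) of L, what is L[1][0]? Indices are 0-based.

L[1][0] = -1

Step 1: L[0][0] = √(16) = 4.
  L[1][0] = (-4) / L[0][0] = -1.
Step 2: L[1][1] = √(4) = 2.
  L[2][0] = (4) / L[0][0] = 1.
  L[2][1] = (6) / L[1][1] = 3.
Step 3: L[2][2] = √(4) = 2.
  L[3][0] = (-8) / L[0][0] = -2.
  L[3][1] = (-6) / L[1][1] = -3.
  L[3][2] = (2) / L[2][2] = 1.
Step 4: L[3][3] = √(9) = 3.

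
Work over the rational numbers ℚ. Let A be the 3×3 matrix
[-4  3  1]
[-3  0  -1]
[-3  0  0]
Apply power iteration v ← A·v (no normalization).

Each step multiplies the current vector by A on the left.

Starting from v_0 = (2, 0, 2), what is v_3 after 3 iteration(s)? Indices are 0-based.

v_0 = (2, 0, 2).
v_1 = A·v_0 = (-6, -8, -6).
v_2 = A·v_1 = (-6, 24, 18).
v_3 = A·v_2 = (114, 0, 18).

v_3 = (114, 0, 18)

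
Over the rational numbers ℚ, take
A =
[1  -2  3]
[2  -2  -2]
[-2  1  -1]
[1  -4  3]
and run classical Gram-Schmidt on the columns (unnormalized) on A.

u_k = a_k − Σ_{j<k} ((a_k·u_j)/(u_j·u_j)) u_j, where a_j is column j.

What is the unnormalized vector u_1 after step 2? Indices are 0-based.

u_1 = (-4/5, 2/5, -7/5, -14/5)

Step 1: u_0 = a_0 = (1, 2, -2, 1).
Step 2: u_1 = a_1 − (-6/5)·u_0 = (-4/5, 2/5, -7/5, -14/5).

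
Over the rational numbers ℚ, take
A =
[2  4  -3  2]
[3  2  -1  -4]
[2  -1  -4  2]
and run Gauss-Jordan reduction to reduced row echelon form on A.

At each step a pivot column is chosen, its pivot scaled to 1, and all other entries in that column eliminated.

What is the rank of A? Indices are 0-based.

rank = 3

step 1: normalize row 0 (÷2) = (1, 2, -3/2, 1)
  row 1: subtract 3×row0 = (0, -4, 7/2, -7)
  row 2: subtract 2×row0 = (0, -5, -1, 0)
step 2: normalize row 1 (÷-4) = (0, 1, -7/8, 7/4)
  row 0: subtract 2×row1 = (1, 0, 1/4, -5/2)
  row 2: subtract -5×row1 = (0, 0, -43/8, 35/4)
step 3: normalize row 2 (÷-43/8) = (0, 0, 1, -70/43)
  row 0: subtract 1/4×row2 = (1, 0, 0, -90/43)
  row 1: subtract -7/8×row2 = (0, 1, 0, 14/43)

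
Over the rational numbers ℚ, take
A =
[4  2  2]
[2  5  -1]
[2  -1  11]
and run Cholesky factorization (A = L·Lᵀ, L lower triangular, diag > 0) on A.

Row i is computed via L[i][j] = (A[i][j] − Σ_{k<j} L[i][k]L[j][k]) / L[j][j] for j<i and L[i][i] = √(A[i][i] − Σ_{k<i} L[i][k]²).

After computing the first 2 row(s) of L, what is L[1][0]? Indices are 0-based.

Step 1: L[0][0] = √(4) = 2.
  L[1][0] = (2) / L[0][0] = 1.
Step 2: L[1][1] = √(4) = 2.

L[1][0] = 1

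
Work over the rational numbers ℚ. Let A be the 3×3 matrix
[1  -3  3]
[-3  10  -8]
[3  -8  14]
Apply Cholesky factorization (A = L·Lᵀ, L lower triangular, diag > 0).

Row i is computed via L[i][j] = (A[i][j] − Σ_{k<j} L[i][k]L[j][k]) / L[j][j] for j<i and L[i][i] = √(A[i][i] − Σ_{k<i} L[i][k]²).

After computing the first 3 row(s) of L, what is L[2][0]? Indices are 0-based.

L[2][0] = 3

Step 1: L[0][0] = √(1) = 1.
  L[1][0] = (-3) / L[0][0] = -3.
Step 2: L[1][1] = √(1) = 1.
  L[2][0] = (3) / L[0][0] = 3.
  L[2][1] = (1) / L[1][1] = 1.
Step 3: L[2][2] = √(4) = 2.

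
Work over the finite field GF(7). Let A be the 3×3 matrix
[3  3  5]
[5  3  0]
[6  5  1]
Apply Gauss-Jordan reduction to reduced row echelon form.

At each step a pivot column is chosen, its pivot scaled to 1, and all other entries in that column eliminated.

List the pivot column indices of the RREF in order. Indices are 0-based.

pivot columns: 0, 1, 2

pivot(0,0)=3: scale R0 → (1, 1, 4)
  clear (1,0): R1 −= (5)R0 → (0, 5, 1)
  clear (2,0): R2 −= (6)R0 → (0, 6, 5)
pivot(1,1)=5: scale R1 → (0, 1, 3)
  clear (0,1): R0 −= (1)R1 → (1, 0, 1)
  clear (2,1): R2 −= (6)R1 → (0, 0, 1)
pivot(2,2)=1: scale R2 → (0, 0, 1)
  clear (0,2): R0 −= (1)R2 → (1, 0, 0)
  clear (1,2): R1 −= (3)R2 → (0, 1, 0)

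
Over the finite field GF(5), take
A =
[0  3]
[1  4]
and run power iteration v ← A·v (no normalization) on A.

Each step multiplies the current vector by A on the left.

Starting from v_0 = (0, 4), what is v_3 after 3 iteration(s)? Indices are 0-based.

v_0 = (0, 4).
v_1 = A·v_0 = (2, 1).
v_2 = A·v_1 = (3, 1).
v_3 = A·v_2 = (3, 2).

v_3 = (3, 2)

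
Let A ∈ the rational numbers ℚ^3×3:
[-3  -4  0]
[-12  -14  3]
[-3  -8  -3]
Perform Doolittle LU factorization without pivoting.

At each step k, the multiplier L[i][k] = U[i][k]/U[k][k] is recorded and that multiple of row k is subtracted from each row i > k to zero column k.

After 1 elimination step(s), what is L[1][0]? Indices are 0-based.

L[1][0] = 4

[col 0] pivot -3
  R1 -= 4*R0 → (0, 2, 3)  (L[1][0] := 4)
  R2 -= 1*R0 → (0, -4, -3)  (L[2][0] := 1)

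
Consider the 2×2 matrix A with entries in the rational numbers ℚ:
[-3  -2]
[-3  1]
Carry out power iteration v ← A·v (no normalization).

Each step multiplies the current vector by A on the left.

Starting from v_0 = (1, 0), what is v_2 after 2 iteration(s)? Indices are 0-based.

v_2 = (15, 6)

v_0 = (1, 0).
v_1 = A·v_0 = (-3, -3).
v_2 = A·v_1 = (15, 6).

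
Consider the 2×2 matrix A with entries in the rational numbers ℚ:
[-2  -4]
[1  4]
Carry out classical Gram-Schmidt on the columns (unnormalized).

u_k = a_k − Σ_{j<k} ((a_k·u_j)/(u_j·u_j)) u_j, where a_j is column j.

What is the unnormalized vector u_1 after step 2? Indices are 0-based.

u_1 = (4/5, 8/5)

Step 1: u_0 = a_0 = (-2, 1).
Step 2: u_1 = a_1 − (12/5)·u_0 = (4/5, 8/5).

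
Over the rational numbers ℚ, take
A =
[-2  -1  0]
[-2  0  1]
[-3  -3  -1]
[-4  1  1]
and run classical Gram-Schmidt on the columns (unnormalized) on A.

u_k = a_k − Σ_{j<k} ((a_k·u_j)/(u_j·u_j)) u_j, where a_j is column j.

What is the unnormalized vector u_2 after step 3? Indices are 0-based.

Step 1: u_0 = a_0 = (-2, -2, -3, -4).
Step 2: u_1 = a_1 − (7/33)·u_0 = (-19/33, 14/33, -26/11, 61/33).
Step 3: u_2 = a_2 − (-1/11)·u_0 − (153/314)·u_1 = (31/314, 96/157, -19/157, -83/314).

u_2 = (31/314, 96/157, -19/157, -83/314)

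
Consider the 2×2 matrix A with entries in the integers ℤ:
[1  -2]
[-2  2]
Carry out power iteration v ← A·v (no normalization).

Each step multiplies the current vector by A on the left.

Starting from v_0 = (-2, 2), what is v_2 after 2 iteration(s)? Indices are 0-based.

v_0 = (-2, 2).
v_1 = A·v_0 = (-6, 8).
v_2 = A·v_1 = (-22, 28).

v_2 = (-22, 28)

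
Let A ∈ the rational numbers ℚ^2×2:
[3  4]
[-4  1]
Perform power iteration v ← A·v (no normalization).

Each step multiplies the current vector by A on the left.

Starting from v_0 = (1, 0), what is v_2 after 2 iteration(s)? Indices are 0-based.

v_0 = (1, 0).
v_1 = A·v_0 = (3, -4).
v_2 = A·v_1 = (-7, -16).

v_2 = (-7, -16)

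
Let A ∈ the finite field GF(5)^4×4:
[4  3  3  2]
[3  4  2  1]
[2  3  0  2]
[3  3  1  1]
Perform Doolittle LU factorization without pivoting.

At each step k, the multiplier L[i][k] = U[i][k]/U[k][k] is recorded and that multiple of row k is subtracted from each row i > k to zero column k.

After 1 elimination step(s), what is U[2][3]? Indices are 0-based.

k=0: U[0][0]=4
  eliminate (1,0): mult=2, new row 1: (0, 3, 1, 2); set L[1][0]=2
  eliminate (2,0): mult=3, new row 2: (0, 4, 1, 1); set L[2][0]=3
  eliminate (3,0): mult=2, new row 3: (0, 2, 0, 2); set L[3][0]=2

U[2][3] = 1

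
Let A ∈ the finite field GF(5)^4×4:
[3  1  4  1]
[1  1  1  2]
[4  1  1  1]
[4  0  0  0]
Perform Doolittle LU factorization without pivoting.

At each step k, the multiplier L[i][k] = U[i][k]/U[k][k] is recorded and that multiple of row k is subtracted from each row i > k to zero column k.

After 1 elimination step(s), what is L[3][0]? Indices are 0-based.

L[3][0] = 3

Step 1: pivot at (0,0) is 3.
  row1 ← row1 − (2)·row0  ⇒  L[1][0]=2, U row1=(0, 4, 3, 0)
  row2 ← row2 − (3)·row0  ⇒  L[2][0]=3, U row2=(0, 3, 4, 3)
  row3 ← row3 − (3)·row0  ⇒  L[3][0]=3, U row3=(0, 2, 3, 2)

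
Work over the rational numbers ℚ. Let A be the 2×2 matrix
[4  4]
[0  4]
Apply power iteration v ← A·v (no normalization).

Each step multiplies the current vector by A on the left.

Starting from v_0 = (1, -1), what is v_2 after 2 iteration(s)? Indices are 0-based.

v_0 = (1, -1).
v_1 = A·v_0 = (0, -4).
v_2 = A·v_1 = (-16, -16).

v_2 = (-16, -16)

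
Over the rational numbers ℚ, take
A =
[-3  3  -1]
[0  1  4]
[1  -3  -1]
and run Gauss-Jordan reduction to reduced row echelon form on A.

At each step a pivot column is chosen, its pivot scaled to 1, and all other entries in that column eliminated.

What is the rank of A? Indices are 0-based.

pivot(0,0)=-3: scale R0 → (1, -1, 1/3)
  clear (2,0): R2 −= (1)R0 → (0, -2, -4/3)
pivot(1,1)=1: scale R1 → (0, 1, 4)
  clear (0,1): R0 −= (-1)R1 → (1, 0, 13/3)
  clear (2,1): R2 −= (-2)R1 → (0, 0, 20/3)
pivot(2,2)=20/3: scale R2 → (0, 0, 1)
  clear (0,2): R0 −= (13/3)R2 → (1, 0, 0)
  clear (1,2): R1 −= (4)R2 → (0, 1, 0)

rank = 3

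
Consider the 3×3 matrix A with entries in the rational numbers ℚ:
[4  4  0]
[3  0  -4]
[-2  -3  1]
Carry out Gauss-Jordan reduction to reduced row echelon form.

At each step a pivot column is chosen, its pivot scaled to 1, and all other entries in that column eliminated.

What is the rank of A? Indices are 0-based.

rank = 3

pivot(0,0)=4: scale R0 → (1, 1, 0)
  clear (1,0): R1 −= (3)R0 → (0, -3, -4)
  clear (2,0): R2 −= (-2)R0 → (0, -1, 1)
pivot(1,1)=-3: scale R1 → (0, 1, 4/3)
  clear (0,1): R0 −= (1)R1 → (1, 0, -4/3)
  clear (2,1): R2 −= (-1)R1 → (0, 0, 7/3)
pivot(2,2)=7/3: scale R2 → (0, 0, 1)
  clear (0,2): R0 −= (-4/3)R2 → (1, 0, 0)
  clear (1,2): R1 −= (4/3)R2 → (0, 1, 0)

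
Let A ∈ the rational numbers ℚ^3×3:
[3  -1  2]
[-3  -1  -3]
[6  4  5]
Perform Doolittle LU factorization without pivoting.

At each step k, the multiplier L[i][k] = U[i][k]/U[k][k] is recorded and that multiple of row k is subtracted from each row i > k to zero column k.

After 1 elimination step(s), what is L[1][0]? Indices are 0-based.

[col 0] pivot 3
  R1 -= -1*R0 → (0, -2, -1)  (L[1][0] := -1)
  R2 -= 2*R0 → (0, 6, 1)  (L[2][0] := 2)

L[1][0] = -1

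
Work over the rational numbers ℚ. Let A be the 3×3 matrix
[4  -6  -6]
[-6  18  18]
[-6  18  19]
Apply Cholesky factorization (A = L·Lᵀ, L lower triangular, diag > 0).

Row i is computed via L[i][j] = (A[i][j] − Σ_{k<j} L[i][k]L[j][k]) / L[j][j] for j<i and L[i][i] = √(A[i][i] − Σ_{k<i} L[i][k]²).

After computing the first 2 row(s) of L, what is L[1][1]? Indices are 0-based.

Step 1: L[0][0] = √(4) = 2.
  L[1][0] = (-6) / L[0][0] = -3.
Step 2: L[1][1] = √(9) = 3.

L[1][1] = 3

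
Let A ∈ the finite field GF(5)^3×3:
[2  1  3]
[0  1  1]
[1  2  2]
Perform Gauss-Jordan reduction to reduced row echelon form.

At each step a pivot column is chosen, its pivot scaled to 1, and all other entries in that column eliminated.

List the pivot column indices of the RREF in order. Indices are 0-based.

pivot(0,0)=2: scale R0 → (1, 3, 4)
  clear (2,0): R2 −= (1)R0 → (0, 4, 3)
pivot(1,1)=1: scale R1 → (0, 1, 1)
  clear (0,1): R0 −= (3)R1 → (1, 0, 1)
  clear (2,1): R2 −= (4)R1 → (0, 0, 4)
pivot(2,2)=4: scale R2 → (0, 0, 1)
  clear (0,2): R0 −= (1)R2 → (1, 0, 0)
  clear (1,2): R1 −= (1)R2 → (0, 1, 0)

pivot columns: 0, 1, 2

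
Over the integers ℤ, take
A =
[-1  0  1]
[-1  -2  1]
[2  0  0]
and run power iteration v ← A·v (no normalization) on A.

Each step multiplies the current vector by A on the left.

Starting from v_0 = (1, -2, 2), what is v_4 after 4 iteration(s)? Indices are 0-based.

v_4 = (1, -37, 2)

v_0 = (1, -2, 2).
v_1 = A·v_0 = (1, 5, 2).
v_2 = A·v_1 = (1, -9, 2).
v_3 = A·v_2 = (1, 19, 2).
v_4 = A·v_3 = (1, -37, 2).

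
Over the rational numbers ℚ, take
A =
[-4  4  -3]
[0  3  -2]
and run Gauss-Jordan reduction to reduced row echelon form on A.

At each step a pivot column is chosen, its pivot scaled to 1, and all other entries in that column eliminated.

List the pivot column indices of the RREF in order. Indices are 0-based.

pivot columns: 0, 1

[1] R0 /= -4  ⇒  (1, -1, 3/4)
[2] R1 /= 3  ⇒  (0, 1, -2/3)
     R0 -= -1·R1  ⇒  (1, 0, 1/12)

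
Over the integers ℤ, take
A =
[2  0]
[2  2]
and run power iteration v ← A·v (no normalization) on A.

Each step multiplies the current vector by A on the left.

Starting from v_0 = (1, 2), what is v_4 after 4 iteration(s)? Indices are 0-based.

v_0 = (1, 2).
v_1 = A·v_0 = (2, 6).
v_2 = A·v_1 = (4, 16).
v_3 = A·v_2 = (8, 40).
v_4 = A·v_3 = (16, 96).

v_4 = (16, 96)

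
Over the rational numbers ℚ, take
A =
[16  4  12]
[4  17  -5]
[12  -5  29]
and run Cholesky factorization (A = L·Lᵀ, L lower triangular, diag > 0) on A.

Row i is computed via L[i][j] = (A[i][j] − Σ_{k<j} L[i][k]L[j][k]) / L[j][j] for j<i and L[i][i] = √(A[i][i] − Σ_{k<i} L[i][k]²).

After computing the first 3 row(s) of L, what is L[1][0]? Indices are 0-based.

L[1][0] = 1

Step 1: L[0][0] = √(16) = 4.
  L[1][0] = (4) / L[0][0] = 1.
Step 2: L[1][1] = √(16) = 4.
  L[2][0] = (12) / L[0][0] = 3.
  L[2][1] = (-8) / L[1][1] = -2.
Step 3: L[2][2] = √(16) = 4.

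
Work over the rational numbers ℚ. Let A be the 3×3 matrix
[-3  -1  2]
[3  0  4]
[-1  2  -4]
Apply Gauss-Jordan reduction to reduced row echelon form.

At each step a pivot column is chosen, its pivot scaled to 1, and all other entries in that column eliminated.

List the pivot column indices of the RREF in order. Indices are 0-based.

[1] R0 /= -3  ⇒  (1, 1/3, -2/3)
     R1 -= 3·R0  ⇒  (0, -1, 6)
     R2 -= -1·R0  ⇒  (0, 7/3, -14/3)
[2] R1 /= -1  ⇒  (0, 1, -6)
     R0 -= 1/3·R1  ⇒  (1, 0, 4/3)
     R2 -= 7/3·R1  ⇒  (0, 0, 28/3)
[3] R2 /= 28/3  ⇒  (0, 0, 1)
     R0 -= 4/3·R2  ⇒  (1, 0, 0)
     R1 -= -6·R2  ⇒  (0, 1, 0)

pivot columns: 0, 1, 2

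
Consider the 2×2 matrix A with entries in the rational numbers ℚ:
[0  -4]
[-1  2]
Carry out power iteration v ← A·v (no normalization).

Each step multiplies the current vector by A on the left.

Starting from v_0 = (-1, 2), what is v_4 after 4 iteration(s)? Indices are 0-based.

v_0 = (-1, 2).
v_1 = A·v_0 = (-8, 5).
v_2 = A·v_1 = (-20, 18).
v_3 = A·v_2 = (-72, 56).
v_4 = A·v_3 = (-224, 184).

v_4 = (-224, 184)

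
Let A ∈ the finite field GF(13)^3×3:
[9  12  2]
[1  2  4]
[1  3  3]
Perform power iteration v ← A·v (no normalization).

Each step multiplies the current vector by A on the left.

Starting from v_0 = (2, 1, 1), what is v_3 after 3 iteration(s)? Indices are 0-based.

v_3 = (1, 9, 9)

v_0 = (2, 1, 1).
v_1 = A·v_0 = (6, 8, 8).
v_2 = A·v_1 = (10, 2, 2).
v_3 = A·v_2 = (1, 9, 9).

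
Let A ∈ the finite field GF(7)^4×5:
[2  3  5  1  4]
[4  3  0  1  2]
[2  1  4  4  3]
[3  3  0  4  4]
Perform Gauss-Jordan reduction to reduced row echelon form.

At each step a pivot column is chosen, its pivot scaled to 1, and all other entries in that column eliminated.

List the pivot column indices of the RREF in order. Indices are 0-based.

step 1: normalize row 0 (÷2) = (1, 5, 6, 4, 2)
  row 1: subtract 4×row0 = (0, 4, 4, 6, 1)
  row 2: subtract 2×row0 = (0, 5, 6, 3, 6)
  row 3: subtract 3×row0 = (0, 2, 3, 6, 5)
step 2: normalize row 1 (÷4) = (0, 1, 1, 5, 2)
  row 0: subtract 5×row1 = (1, 0, 1, 0, 6)
  row 2: subtract 5×row1 = (0, 0, 1, 6, 3)
  row 3: subtract 2×row1 = (0, 0, 1, 3, 1)
step 3: normalize row 2 (÷1) = (0, 0, 1, 6, 3)
  row 0: subtract 1×row2 = (1, 0, 0, 1, 3)
  row 1: subtract 1×row2 = (0, 1, 0, 6, 6)
  row 3: subtract 1×row2 = (0, 0, 0, 4, 5)
step 4: normalize row 3 (÷4) = (0, 0, 0, 1, 3)
  row 0: subtract 1×row3 = (1, 0, 0, 0, 0)
  row 1: subtract 6×row3 = (0, 1, 0, 0, 2)
  row 2: subtract 6×row3 = (0, 0, 1, 0, 6)

pivot columns: 0, 1, 2, 3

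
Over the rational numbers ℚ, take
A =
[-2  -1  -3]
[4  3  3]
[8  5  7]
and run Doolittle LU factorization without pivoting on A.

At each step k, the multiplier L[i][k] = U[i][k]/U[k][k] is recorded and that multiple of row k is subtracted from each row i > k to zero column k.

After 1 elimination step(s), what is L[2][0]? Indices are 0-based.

L[2][0] = -4

k=0: U[0][0]=-2
  eliminate (1,0): mult=-2, new row 1: (0, 1, -3); set L[1][0]=-2
  eliminate (2,0): mult=-4, new row 2: (0, 1, -5); set L[2][0]=-4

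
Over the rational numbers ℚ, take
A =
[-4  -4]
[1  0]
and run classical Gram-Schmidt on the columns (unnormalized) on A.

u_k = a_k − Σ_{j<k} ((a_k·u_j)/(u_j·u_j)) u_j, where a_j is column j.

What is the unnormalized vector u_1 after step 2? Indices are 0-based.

Step 1: u_0 = a_0 = (-4, 1).
Step 2: u_1 = a_1 − (16/17)·u_0 = (-4/17, -16/17).

u_1 = (-4/17, -16/17)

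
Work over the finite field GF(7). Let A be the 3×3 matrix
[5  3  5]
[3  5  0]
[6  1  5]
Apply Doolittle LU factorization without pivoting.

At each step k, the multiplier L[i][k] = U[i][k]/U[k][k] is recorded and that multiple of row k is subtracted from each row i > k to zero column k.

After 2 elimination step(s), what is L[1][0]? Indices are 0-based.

L[1][0] = 2

[col 0] pivot 5
  R1 -= 2*R0 → (0, 6, 4)  (L[1][0] := 2)
  R2 -= 4*R0 → (0, 3, 6)  (L[2][0] := 4)
[col 1] pivot 6
  R2 -= 4*R1 → (0, 0, 4)  (L[2][1] := 4)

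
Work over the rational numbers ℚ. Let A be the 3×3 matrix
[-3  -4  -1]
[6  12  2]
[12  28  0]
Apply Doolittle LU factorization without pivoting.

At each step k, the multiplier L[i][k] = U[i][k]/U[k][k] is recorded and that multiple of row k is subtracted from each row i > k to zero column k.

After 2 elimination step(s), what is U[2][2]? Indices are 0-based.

k=0: U[0][0]=-3
  eliminate (1,0): mult=-2, new row 1: (0, 4, 0); set L[1][0]=-2
  eliminate (2,0): mult=-4, new row 2: (0, 12, -4); set L[2][0]=-4
k=1: U[1][1]=4
  eliminate (2,1): mult=3, new row 2: (0, 0, -4); set L[2][1]=3

U[2][2] = -4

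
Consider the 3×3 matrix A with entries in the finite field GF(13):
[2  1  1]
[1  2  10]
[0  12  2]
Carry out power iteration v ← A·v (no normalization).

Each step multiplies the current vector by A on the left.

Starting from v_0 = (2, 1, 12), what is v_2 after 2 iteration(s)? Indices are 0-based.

v_2 = (12, 1, 0)

v_0 = (2, 1, 12).
v_1 = A·v_0 = (4, 7, 10).
v_2 = A·v_1 = (12, 1, 0).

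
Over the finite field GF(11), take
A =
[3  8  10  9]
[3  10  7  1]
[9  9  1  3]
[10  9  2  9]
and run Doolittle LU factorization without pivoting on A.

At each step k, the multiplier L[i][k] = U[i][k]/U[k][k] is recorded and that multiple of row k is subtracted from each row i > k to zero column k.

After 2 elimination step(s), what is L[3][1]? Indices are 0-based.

L[3][1] = 4

k=0: U[0][0]=3
  eliminate (1,0): mult=1, new row 1: (0, 2, 8, 3); set L[1][0]=1
  eliminate (2,0): mult=3, new row 2: (0, 7, 4, 9); set L[2][0]=3
  eliminate (3,0): mult=7, new row 3: (0, 8, 9, 1); set L[3][0]=7
k=1: U[1][1]=2
  eliminate (2,1): mult=9, new row 2: (0, 0, 9, 4); set L[2][1]=9
  eliminate (3,1): mult=4, new row 3: (0, 0, 10, 0); set L[3][1]=4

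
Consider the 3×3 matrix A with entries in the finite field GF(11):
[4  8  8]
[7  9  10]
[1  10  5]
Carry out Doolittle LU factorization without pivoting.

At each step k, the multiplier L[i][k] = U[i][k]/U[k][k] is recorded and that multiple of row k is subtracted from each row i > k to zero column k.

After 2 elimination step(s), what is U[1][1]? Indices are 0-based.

k=0: U[0][0]=4
  eliminate (1,0): mult=10, new row 1: (0, 6, 7); set L[1][0]=10
  eliminate (2,0): mult=3, new row 2: (0, 8, 3); set L[2][0]=3
k=1: U[1][1]=6
  eliminate (2,1): mult=5, new row 2: (0, 0, 1); set L[2][1]=5

U[1][1] = 6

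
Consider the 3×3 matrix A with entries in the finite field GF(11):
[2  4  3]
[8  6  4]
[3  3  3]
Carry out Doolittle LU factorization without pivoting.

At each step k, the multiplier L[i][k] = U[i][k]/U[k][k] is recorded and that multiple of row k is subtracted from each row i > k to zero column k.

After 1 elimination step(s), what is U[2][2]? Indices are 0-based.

U[2][2] = 4

[col 0] pivot 2
  R1 -= 4*R0 → (0, 1, 3)  (L[1][0] := 4)
  R2 -= 7*R0 → (0, 8, 4)  (L[2][0] := 7)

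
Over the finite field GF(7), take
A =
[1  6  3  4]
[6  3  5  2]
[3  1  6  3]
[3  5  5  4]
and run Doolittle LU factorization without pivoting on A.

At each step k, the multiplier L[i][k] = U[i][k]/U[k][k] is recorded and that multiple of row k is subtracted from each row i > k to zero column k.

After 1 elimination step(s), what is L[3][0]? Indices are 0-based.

k=0: U[0][0]=1
  eliminate (1,0): mult=6, new row 1: (0, 2, 1, 6); set L[1][0]=6
  eliminate (2,0): mult=3, new row 2: (0, 4, 4, 5); set L[2][0]=3
  eliminate (3,0): mult=3, new row 3: (0, 1, 3, 6); set L[3][0]=3

L[3][0] = 3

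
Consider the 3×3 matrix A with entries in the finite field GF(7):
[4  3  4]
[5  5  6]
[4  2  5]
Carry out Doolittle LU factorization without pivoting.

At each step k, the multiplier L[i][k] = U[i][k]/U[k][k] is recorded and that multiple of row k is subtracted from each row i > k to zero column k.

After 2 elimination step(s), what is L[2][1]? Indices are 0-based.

k=0: U[0][0]=4
  eliminate (1,0): mult=3, new row 1: (0, 3, 1); set L[1][0]=3
  eliminate (2,0): mult=1, new row 2: (0, 6, 1); set L[2][0]=1
k=1: U[1][1]=3
  eliminate (2,1): mult=2, new row 2: (0, 0, 6); set L[2][1]=2

L[2][1] = 2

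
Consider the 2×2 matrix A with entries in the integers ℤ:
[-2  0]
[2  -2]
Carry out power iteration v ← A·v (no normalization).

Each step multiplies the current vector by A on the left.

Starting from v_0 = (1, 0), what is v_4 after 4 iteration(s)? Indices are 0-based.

v_4 = (16, -64)

v_0 = (1, 0).
v_1 = A·v_0 = (-2, 2).
v_2 = A·v_1 = (4, -8).
v_3 = A·v_2 = (-8, 24).
v_4 = A·v_3 = (16, -64).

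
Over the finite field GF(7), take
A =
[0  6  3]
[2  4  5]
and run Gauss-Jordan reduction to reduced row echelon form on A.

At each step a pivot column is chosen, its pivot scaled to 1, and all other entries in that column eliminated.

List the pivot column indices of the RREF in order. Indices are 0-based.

pivot columns: 0, 1

[1] R0 <-> R1
[1] R0 /= 2  ⇒  (1, 2, 6)
[2] R1 /= 6  ⇒  (0, 1, 4)
     R0 -= 2·R1  ⇒  (1, 0, 5)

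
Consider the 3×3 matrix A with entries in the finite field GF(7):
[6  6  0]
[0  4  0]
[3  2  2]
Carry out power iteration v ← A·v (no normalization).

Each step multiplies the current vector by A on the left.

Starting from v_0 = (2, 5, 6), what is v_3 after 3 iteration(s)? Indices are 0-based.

v_0 = (2, 5, 6).
v_1 = A·v_0 = (0, 6, 0).
v_2 = A·v_1 = (1, 3, 5).
v_3 = A·v_2 = (3, 5, 5).

v_3 = (3, 5, 5)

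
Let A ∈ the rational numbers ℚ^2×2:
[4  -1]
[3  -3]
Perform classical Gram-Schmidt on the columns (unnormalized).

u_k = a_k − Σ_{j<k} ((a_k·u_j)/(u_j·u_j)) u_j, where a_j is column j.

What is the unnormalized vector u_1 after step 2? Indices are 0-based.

u_1 = (27/25, -36/25)

Step 1: u_0 = a_0 = (4, 3).
Step 2: u_1 = a_1 − (-13/25)·u_0 = (27/25, -36/25).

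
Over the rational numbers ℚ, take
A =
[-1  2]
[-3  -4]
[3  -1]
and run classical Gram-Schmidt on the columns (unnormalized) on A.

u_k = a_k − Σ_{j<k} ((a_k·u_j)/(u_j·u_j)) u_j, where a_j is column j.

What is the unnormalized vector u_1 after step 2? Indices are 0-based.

u_1 = (45/19, -55/19, -40/19)

Step 1: u_0 = a_0 = (-1, -3, 3).
Step 2: u_1 = a_1 − (7/19)·u_0 = (45/19, -55/19, -40/19).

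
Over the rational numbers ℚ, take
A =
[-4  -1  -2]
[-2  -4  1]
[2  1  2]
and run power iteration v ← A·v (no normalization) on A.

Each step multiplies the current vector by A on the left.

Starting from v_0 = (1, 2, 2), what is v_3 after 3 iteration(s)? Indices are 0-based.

v_0 = (1, 2, 2).
v_1 = A·v_0 = (-10, -8, 8).
v_2 = A·v_1 = (32, 60, -12).
v_3 = A·v_2 = (-164, -316, 100).

v_3 = (-164, -316, 100)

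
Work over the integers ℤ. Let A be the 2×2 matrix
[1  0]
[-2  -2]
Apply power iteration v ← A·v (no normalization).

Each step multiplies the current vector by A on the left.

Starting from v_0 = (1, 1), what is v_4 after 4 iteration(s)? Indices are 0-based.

v_4 = (1, 26)

v_0 = (1, 1).
v_1 = A·v_0 = (1, -4).
v_2 = A·v_1 = (1, 6).
v_3 = A·v_2 = (1, -14).
v_4 = A·v_3 = (1, 26).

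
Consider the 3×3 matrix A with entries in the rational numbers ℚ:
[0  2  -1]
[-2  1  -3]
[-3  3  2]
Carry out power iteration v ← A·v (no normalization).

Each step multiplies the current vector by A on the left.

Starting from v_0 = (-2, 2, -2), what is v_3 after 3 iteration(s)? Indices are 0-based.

v_0 = (-2, 2, -2).
v_1 = A·v_0 = (6, 12, 8).
v_2 = A·v_1 = (16, -24, 34).
v_3 = A·v_2 = (-82, -158, -52).

v_3 = (-82, -158, -52)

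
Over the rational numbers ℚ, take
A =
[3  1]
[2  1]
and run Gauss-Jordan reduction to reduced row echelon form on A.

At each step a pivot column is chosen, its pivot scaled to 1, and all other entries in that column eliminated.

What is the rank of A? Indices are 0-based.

step 1: normalize row 0 (÷3) = (1, 1/3)
  row 1: subtract 2×row0 = (0, 1/3)
step 2: normalize row 1 (÷1/3) = (0, 1)
  row 0: subtract 1/3×row1 = (1, 0)

rank = 2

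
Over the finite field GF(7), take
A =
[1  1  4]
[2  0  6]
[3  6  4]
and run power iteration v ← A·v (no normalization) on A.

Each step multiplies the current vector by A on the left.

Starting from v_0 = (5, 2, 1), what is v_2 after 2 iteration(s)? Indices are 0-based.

v_0 = (5, 2, 1).
v_1 = A·v_0 = (4, 2, 3).
v_2 = A·v_1 = (4, 5, 1).

v_2 = (4, 5, 1)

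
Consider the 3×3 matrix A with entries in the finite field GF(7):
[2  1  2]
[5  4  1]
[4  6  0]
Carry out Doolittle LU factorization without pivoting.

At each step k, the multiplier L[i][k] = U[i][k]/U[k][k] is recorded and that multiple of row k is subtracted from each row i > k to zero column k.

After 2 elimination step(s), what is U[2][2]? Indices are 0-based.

Step 1: pivot at (0,0) is 2.
  row1 ← row1 − (6)·row0  ⇒  L[1][0]=6, U row1=(0, 5, 3)
  row2 ← row2 − (2)·row0  ⇒  L[2][0]=2, U row2=(0, 4, 3)
Step 2: pivot at (1,1) is 5.
  row2 ← row2 − (5)·row1  ⇒  L[2][1]=5, U row2=(0, 0, 2)

U[2][2] = 2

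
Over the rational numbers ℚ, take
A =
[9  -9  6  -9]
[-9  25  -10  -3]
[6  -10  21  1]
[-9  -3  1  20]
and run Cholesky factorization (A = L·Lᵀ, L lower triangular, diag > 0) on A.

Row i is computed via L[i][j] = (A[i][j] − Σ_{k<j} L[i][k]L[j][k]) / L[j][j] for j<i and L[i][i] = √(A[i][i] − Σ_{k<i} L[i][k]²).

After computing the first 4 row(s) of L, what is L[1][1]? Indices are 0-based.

Step 1: L[0][0] = √(9) = 3.
  L[1][0] = (-9) / L[0][0] = -3.
Step 2: L[1][1] = √(16) = 4.
  L[2][0] = (6) / L[0][0] = 2.
  L[2][1] = (-4) / L[1][1] = -1.
Step 3: L[2][2] = √(16) = 4.
  L[3][0] = (-9) / L[0][0] = -3.
  L[3][1] = (-12) / L[1][1] = -3.
  L[3][2] = (4) / L[2][2] = 1.
Step 4: L[3][3] = √(1) = 1.

L[1][1] = 4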